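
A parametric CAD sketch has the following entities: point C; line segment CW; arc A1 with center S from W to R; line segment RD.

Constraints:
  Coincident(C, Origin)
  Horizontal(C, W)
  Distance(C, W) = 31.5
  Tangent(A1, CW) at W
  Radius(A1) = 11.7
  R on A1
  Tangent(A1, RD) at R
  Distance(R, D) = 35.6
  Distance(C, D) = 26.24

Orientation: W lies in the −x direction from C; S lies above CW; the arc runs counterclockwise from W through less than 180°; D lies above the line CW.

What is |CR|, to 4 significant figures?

24.04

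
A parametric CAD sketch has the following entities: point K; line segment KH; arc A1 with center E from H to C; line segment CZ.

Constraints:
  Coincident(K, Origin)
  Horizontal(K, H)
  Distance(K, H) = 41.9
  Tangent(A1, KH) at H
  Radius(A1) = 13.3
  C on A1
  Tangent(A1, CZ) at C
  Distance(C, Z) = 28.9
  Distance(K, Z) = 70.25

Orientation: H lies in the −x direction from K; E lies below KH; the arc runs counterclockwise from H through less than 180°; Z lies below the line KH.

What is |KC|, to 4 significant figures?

56.60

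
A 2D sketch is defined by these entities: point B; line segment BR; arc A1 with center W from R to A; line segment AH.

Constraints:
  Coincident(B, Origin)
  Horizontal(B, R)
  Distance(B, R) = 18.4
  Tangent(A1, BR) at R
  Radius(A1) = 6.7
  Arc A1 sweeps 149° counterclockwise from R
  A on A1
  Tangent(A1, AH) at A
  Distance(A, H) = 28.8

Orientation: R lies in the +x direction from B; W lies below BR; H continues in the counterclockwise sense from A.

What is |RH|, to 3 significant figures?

34.6

On A1, R sits at bearing 90° from W; a 149° counterclockwise sweep puts A at bearing 239°, so A = W + 6.7·(cos 239°, sin 239°) = (14.9, -12.4). Since A1 is tangent to AH there, WA ⟂ AH, so AH runs along (−sin 239°, cos 239°); with |AH| = 28.8, H = (39.6, -27.3). Then |RH| = |H − R| = 34.6.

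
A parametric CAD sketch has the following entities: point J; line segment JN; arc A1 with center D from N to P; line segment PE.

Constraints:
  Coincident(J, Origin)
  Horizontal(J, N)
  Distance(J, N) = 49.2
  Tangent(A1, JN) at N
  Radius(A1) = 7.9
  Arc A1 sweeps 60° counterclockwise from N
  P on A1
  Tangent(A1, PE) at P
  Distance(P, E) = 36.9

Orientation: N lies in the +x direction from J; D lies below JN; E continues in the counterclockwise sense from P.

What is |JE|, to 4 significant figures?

43.14

J is at the origin; J and N share the same y with |JN| = 49.2 and N on the +x side, so N = (49.20, 0.000). Since A1 is tangent to JN there, DN ⟂ JN, so D = N + (0, -7.9) = (49.20, -7.900). On A1, N sits at bearing 90° from D; a 60° counterclockwise sweep puts P at bearing 150°, so P = D + 7.9·(cos 150°, sin 150°) = (42.36, -3.950). Tangency of A1 to PE means the radius DP is perpendicular to PE, so PE runs along (−sin 150°, cos 150°); with |PE| = 36.9, E = (23.91, -35.91). Then |JE| = |E − J| = 43.14.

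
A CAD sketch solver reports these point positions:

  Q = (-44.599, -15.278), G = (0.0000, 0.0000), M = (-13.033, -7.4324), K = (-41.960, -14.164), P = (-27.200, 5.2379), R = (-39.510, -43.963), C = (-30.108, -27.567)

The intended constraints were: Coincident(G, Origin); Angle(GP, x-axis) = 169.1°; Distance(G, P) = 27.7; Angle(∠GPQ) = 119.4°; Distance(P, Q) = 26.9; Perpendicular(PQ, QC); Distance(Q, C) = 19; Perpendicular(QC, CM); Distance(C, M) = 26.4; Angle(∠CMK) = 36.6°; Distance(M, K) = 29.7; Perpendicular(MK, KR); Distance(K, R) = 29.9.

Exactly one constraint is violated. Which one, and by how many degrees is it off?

Perpendicular(MK, KR) — off by 8.40°.

G = (0.00, 0.00) ✓; GP at 169.1° ✓; |GP| = 27.70 ✓; ∠GPQ = 119.4° ✓; |PQ| = 26.90 ✓; ∠(PQ, QC) = 90.00° ✓; |QC| = 19.00 ✓; ∠(QC, CM) = 90.00° ✓; |CM| = 26.40 ✓; ∠CMK = 36.60° ✓; |MK| = 29.70 ✓; ∠(MK, KR) = 81.60° ✗; |KR| = 29.90 ✓.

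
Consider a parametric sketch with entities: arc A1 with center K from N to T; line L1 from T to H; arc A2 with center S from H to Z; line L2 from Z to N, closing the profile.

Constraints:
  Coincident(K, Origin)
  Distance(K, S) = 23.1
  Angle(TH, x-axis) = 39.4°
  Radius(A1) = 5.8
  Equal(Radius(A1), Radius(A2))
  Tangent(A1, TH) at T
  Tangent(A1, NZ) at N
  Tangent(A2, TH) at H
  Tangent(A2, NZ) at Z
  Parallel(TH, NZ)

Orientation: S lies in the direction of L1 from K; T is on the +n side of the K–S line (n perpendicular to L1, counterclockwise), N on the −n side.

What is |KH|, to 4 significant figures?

23.82

The slot axis is L1's direction at 39.4°, so u = (cos 39.4°, sin 39.4°) = (0.7727, 0.6347) and n = (−sin 39.4°, cos 39.4°) = (-0.6347, 0.7727). K is at the origin and S lies 23.1 along u from K, so S = 23.1·u = (17.85, 14.66). Tangency of A1 to both parallel lines with radius 5.8 puts T and N at K ± 5.8·n: T = (-3.681, 4.482), N = (3.681, -4.482). Equal radii place H and Z the same way about S: H = S + 5.8·n = (14.17, 19.14), Z = S − 5.8·n = (21.53, 10.18). Then |KH| = |H − K| = 23.82.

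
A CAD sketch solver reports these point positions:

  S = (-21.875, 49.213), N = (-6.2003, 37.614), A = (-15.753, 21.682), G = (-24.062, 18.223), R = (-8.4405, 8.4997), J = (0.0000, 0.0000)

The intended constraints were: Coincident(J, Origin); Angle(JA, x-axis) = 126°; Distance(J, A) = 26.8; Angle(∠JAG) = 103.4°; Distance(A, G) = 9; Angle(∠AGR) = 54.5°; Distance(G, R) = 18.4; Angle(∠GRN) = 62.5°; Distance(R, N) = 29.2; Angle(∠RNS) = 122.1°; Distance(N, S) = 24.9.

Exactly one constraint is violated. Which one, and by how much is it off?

Distance(N, S) = 24.9 — off by 5.40.

J = (0.00, 0.00) ✓; JA at 126.0° ✓; |JA| = 26.80 ✓; ∠JAG = 103.4° ✓; |AG| = 9.000 ✓; ∠AGR = 54.50° ✓; |GR| = 18.40 ✓; ∠GRN = 62.50° ✓; |RN| = 29.20 ✓; ∠RNS = 122.1° ✓; |NS| = 19.50 ✗.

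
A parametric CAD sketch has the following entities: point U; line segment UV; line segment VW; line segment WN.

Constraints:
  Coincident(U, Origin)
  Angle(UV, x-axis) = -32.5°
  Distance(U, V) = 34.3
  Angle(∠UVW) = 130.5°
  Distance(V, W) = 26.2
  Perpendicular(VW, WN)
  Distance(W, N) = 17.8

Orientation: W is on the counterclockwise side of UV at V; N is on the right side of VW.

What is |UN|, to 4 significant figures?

65.39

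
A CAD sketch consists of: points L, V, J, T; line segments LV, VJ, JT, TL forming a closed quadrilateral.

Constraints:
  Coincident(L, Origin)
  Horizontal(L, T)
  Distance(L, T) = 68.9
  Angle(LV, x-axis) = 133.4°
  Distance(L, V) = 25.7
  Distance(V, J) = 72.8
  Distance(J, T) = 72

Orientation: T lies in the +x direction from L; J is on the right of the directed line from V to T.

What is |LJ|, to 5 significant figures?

48.897

Checks: |VJ| = 72.80 ✓; |JT| = 72.00 ✓.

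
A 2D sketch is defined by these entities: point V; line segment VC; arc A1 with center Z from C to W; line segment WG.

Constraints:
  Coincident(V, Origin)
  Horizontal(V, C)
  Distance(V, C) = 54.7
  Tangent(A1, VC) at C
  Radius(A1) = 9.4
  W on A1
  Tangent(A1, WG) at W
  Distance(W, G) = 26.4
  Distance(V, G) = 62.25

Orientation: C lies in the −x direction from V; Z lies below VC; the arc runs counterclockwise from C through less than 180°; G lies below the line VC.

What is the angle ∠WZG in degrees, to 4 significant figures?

70.40°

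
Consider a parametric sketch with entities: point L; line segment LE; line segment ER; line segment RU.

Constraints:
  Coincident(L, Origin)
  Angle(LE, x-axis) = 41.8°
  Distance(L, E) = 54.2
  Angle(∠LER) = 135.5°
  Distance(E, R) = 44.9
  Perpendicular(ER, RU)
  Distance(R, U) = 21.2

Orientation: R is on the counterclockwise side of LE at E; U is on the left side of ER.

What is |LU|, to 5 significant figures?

85.228

L is at the origin; LE runs at 41.8° with length 54.2, so E = 54.2·(cos 41.8°, sin 41.8°) = (40.405, 36.126). ∠LER = 135.5°, so ER runs at 41.8° + (180° − 135.5°) = 86.300° from the x-axis; with |ER| = 44.9, R = E + 44.9·(cos 86.300°, sin 86.300°) = (43.302, 80.932). ER is perpendicular to RU; with |RU| = 21.2 on the left of ER, U = R + 21.2·(-0.99792, 0.064532) = (22.146, 82.301). Then |LU| = |U − L| = 85.228.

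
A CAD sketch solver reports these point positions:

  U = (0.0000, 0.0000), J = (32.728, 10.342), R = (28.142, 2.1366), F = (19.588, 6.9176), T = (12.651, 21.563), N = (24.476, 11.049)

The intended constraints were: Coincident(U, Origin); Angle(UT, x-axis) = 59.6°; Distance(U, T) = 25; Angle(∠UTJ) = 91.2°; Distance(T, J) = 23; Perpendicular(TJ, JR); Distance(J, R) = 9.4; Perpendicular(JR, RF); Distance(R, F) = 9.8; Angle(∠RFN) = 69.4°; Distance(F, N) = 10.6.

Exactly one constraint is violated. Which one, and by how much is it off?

Distance(F, N) = 10.6 — off by 4.20.

U = (0.00, 0.00) ✓; UT at 59.60° ✓; |UT| = 25.00 ✓; ∠UTJ = 91.20° ✓; |TJ| = 23.00 ✓; ∠(TJ, JR) = 90.00° ✓; |JR| = 9.400 ✓; ∠(JR, RF) = 90.00° ✓; |RF| = 9.799 ✓; ∠RFN = 69.41° ✓; |FN| = 6.400 ✗.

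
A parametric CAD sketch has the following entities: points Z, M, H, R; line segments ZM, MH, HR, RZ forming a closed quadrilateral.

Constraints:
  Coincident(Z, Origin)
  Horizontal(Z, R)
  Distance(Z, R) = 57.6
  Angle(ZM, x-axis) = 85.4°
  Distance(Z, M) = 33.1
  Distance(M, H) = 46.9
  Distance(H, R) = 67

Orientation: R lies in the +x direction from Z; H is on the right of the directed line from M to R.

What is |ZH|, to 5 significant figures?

15.061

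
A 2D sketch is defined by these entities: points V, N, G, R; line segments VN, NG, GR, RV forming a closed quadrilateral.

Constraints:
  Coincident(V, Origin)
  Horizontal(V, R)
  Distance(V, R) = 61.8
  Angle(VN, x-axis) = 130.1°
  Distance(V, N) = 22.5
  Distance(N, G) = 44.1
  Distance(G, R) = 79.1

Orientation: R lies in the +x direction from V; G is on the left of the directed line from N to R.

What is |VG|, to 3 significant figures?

56.5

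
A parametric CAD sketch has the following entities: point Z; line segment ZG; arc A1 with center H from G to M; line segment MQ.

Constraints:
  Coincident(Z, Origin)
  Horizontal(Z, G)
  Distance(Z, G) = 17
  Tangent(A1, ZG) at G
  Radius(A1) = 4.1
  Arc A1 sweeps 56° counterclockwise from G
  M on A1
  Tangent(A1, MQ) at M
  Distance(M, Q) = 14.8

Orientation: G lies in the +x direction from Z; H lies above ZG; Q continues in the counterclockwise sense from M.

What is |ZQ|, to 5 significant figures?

31.944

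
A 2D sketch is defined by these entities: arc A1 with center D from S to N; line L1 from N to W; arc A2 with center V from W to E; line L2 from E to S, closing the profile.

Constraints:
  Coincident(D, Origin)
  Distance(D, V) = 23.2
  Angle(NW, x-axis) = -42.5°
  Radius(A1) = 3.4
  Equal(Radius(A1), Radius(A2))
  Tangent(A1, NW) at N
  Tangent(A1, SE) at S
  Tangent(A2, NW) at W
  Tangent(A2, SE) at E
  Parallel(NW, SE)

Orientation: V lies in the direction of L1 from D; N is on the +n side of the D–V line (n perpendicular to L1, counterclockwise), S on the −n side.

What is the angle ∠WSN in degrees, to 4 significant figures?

73.66°

Tangency of A1 to both parallel lines with radius 3.4 puts N and S at D ± 3.4·n: N = (2.297, 2.507), S = (-2.297, -2.507). Equal radii place W and E the same way about V: W = V + 3.4·n = (19.40, -13.17), E = V − 3.4·n = (14.81, -18.18). Then cos ∠WSN = SW·SN / (|SW||SN|), giving 73.66°.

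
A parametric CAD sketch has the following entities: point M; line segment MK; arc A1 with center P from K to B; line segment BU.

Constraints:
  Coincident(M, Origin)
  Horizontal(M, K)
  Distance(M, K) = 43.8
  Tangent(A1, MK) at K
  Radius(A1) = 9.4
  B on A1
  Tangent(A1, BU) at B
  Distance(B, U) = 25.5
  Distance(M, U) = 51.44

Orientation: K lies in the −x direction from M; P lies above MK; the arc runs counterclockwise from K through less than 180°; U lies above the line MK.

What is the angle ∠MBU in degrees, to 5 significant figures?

112.50°

M is at the origin; MK is horizontal with |MK| = 43.8 and K on the −x side, so K = (-43.800, 0.0000). The tangent condition forces PK to be normal to MK, so P = K + (0, 9.4) = (-43.800, 9.4000). Since PB ⟂ BU (tangency), |PU| = √(9.4² + 25.5²) = 27.177 regardless of where B sits on A1. So U lies on both circle(M, 51.44) and circle(P, 27.177); the above-MK intersection is U = (-37.018, 35.718). B is the foot of the tangent from U: B = (-34.448, 10.347).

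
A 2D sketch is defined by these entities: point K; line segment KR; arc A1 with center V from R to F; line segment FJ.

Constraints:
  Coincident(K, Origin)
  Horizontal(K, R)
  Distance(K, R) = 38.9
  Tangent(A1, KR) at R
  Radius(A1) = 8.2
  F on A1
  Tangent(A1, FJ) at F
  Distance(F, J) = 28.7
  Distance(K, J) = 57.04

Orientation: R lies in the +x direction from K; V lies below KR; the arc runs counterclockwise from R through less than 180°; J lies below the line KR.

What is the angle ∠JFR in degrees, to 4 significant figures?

123.4°

K is at the origin; KR is horizontal with |KR| = 38.9 and R on the +x side, so R = (38.90, 0.000). The tangent condition forces VR to be normal to KR, so V = R + (0, -8.2) = (38.90, -8.200). Since VF ⟂ FJ (tangency), |VJ| = √(8.2² + 28.7²) = 29.85 regardless of where F sits on A1. So J lies on both circle(K, 57.04) and circle(V, 29.85); the below-KR intersection is J = (42.71, -37.80). F is the foot of the tangent from J: F = (31.37, -11.44).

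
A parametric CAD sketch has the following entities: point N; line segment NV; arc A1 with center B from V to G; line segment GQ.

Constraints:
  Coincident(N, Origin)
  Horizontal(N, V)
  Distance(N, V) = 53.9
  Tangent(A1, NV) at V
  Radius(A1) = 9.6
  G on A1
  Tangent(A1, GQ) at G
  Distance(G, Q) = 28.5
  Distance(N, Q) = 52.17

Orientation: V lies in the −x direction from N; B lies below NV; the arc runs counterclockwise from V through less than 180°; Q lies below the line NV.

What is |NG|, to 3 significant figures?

62.4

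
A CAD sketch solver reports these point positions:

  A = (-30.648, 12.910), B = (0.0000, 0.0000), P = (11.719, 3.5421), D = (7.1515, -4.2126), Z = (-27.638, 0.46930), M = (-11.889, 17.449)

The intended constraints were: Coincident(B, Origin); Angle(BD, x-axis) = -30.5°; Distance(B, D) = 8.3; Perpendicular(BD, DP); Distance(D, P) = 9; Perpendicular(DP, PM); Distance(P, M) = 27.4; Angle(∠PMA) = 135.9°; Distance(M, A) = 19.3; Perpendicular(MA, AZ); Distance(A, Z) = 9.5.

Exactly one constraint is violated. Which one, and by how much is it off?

Distance(A, Z) = 9.5 — off by 3.30.

B = (0.00, 0.00) ✓; BD at -30.50° ✓; |BD| = 8.300 ✓; ∠(BD, DP) = 90.00° ✓; |DP| = 9.000 ✓; ∠(DP, PM) = 90.00° ✓; |PM| = 27.40 ✓; ∠PMA = 135.9° ✓; |MA| = 19.30 ✓; ∠(MA, AZ) = 90.00° ✓; |AZ| = 12.80 ✗.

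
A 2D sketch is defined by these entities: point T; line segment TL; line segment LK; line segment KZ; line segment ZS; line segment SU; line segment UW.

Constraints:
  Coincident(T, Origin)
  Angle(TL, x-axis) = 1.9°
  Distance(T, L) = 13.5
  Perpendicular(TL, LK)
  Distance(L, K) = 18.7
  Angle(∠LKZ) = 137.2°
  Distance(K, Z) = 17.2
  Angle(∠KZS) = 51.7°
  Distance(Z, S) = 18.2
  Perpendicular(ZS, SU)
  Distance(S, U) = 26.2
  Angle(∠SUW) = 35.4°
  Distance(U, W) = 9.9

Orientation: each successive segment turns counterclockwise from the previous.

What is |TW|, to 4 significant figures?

24.07

T is at the origin; TL runs at 1.9° with length 13.5, so L = (13.49, 0.4476). TL ⟂ LK, so LK runs at 91.90°; with |LK| = 18.7, K = (12.87, 19.14). ∠LKZ = 137.2° gives KZ at 134.7° from the x-axis; with |KZ| = 17.2, Z = (0.7742, 31.36). ∠KZS = 51.7° gives ZS at -97.00° from the x-axis; with |ZS| = 18.2, S = (-1.444, 13.30). ZS ⟂ SU, so SU runs at -7.000°; with |SU| = 26.2, U = (24.56, 10.11). ∠SUW = 35.4° gives UW at 137.6° from the x-axis; with |UW| = 9.9, W = (17.25, 16.78). Then |TW| = |W − T| = 24.07.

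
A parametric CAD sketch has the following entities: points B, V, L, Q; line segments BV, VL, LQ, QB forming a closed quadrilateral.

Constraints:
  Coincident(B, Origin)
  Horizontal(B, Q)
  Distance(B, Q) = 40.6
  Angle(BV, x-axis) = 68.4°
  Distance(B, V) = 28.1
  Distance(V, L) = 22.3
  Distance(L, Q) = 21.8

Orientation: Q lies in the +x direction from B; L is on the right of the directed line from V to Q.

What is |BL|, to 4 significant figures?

20.45

B is at the origin; B and Q share the same y with |BQ| = 40.6 and Q in +x, so Q = (40.6, 0). BV runs at 68.4° with |BV| = 28.1, so V = (10.34, 26.13). L is determined by |VL| = 22.3 and |LQ| = 21.8 together: it lies at the intersection of circle(V, 22.3) and circle(Q, 21.8). With |VQ| = 39.98, the foot of the radical line on VQ is 20.26 from V and the perpendicular offset is √(22.3² − 20.26²) = 9.311. Taking the right-of-VQ solution: L = (19.60, 5.836).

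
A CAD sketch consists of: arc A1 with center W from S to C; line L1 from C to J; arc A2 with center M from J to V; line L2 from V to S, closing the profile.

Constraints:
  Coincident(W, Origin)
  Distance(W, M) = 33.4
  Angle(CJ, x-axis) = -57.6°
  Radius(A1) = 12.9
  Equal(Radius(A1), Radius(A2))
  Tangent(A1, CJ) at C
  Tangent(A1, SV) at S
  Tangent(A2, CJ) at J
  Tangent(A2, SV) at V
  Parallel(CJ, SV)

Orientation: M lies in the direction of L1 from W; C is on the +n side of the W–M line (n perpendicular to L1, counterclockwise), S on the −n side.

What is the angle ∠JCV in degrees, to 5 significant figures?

37.684°

The slot axis is L1's direction at -57.6°, so u = (cos -57.6°, sin -57.6°) = (0.53583, -0.84433) and n = (−sin -57.6°, cos -57.6°) = (0.84433, 0.53583). W is at the origin and M lies 33.4 along u from W, so M = 33.4·u = (17.897, -28.201). Tangency of A1 to both parallel lines with radius 12.9 puts C and S at W ± 12.9·n: C = (10.892, 6.9122), S = (-10.892, -6.9122). Equal radii place J and V the same way about M: J = M + 12.9·n = (28.788, -21.288), V = M − 12.9·n = (7.0048, -35.113). Then cos ∠JCV = CJ·CV / (|CJ||CV|), giving 37.684°.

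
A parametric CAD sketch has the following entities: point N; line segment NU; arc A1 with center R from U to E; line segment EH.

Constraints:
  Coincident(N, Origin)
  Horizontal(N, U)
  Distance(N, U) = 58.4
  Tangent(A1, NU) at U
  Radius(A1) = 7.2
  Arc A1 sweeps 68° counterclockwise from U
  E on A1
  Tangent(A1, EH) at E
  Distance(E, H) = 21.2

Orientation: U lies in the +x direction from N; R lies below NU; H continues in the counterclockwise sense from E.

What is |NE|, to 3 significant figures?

51.9

Tangency of A1 to NU means the radius RU is perpendicular to NU, so R = U + (0, -7.2) = (58.4, -7.20). On A1, U sits at bearing 90° from R; a 68° counterclockwise sweep puts E at bearing 158°, so E = R + 7.2·(cos 158°, sin 158°) = (51.7, -4.50). Then |NE| = |E − N| = 51.9.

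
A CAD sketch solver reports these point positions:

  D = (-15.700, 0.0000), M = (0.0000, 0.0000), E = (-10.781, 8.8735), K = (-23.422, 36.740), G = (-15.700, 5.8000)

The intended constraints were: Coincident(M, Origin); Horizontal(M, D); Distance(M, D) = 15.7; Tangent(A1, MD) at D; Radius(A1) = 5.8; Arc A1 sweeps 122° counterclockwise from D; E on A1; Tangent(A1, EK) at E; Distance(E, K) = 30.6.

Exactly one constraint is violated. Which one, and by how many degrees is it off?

Tangent(A1, EK) at E — off by 7.60°.

M = (0.00, 0.00) ✓; M.y = 0.00, D.y = 0.00 ✓; |MD| = 15.70 ✓; ∠(GD, DM) = 90.00° ✓; |GD| = 5.800 ✓; bearing(G→E) − bearing(G→D) = 122.0° ✓; |GE| = 5.800 ✓; ∠(GE, EK) = 97.60° ✗; |EK| = 30.60 ✓.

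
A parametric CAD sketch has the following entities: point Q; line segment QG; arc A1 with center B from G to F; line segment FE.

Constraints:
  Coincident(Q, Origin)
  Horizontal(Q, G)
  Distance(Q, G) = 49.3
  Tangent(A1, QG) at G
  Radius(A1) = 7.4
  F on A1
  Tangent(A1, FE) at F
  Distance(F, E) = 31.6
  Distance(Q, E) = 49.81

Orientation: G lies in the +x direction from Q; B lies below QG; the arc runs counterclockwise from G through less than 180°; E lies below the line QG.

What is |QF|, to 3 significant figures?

42.5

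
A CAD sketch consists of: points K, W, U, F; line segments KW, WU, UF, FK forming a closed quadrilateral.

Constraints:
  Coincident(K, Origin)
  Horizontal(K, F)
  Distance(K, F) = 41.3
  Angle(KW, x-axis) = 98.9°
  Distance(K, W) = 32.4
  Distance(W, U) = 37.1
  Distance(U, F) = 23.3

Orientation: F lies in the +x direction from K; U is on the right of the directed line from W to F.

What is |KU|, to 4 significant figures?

18.46

Checks: |WU| = 37.10 ✓; |UF| = 23.30 ✓.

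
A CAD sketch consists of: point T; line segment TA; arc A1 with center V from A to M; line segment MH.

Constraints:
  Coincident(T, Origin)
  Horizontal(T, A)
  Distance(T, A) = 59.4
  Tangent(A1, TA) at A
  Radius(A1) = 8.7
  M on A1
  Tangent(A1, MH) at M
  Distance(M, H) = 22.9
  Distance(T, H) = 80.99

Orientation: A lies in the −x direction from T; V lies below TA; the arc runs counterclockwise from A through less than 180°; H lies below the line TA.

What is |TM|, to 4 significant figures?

67.54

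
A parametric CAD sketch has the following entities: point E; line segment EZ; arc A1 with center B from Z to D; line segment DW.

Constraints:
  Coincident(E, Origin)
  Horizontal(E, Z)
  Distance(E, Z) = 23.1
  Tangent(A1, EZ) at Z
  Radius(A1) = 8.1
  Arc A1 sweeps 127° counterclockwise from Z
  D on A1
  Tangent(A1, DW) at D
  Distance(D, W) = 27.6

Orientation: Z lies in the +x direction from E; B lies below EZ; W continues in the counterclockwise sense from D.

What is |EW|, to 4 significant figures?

48.28

On A1, Z sits at bearing 90° from B; a 127° counterclockwise sweep puts D at bearing 217°, so D = B + 8.1·(cos 217°, sin 217°) = (16.63, -12.97). Tangency of A1 to DW means the radius BD is perpendicular to DW, so DW runs along (−sin 217°, cos 217°); with |DW| = 27.6, W = (33.24, -35.02). Then |EW| = |W − E| = 48.28.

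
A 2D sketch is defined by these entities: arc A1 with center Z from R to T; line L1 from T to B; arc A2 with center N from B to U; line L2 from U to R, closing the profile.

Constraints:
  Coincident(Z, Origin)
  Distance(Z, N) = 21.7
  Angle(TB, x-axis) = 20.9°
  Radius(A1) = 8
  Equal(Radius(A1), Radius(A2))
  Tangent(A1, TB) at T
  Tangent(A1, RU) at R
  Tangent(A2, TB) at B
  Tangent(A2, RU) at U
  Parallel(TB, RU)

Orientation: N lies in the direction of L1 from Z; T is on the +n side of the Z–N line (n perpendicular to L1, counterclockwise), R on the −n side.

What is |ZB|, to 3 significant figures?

23.1

The slot axis is L1's direction at 20.9°, so u = (cos 20.9°, sin 20.9°) = (0.934, 0.357) and n = (−sin 20.9°, cos 20.9°) = (-0.357, 0.934). Z is at the origin and N lies 21.7 along u from Z, so N = 21.7·u = (20.3, 7.74). Tangency of A1 to both parallel lines with radius 8.0 puts T and R at Z ± 8.0·n: T = (-2.85, 7.47), R = (2.85, -7.47). Equal radii place B and U the same way about N: B = N + 8.0·n = (17.4, 15.2), U = N − 8.0·n = (23.1, 0.268). Then |ZB| = |B − Z| = 23.1.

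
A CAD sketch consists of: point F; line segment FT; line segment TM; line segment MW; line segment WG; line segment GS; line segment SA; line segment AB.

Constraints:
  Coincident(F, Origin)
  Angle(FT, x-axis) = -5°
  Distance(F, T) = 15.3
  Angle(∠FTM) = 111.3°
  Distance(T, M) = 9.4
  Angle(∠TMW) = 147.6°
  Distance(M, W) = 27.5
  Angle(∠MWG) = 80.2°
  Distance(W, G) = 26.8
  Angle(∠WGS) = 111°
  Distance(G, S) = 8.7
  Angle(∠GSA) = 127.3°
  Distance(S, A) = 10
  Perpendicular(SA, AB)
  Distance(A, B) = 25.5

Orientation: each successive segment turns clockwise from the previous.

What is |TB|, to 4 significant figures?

31.86

F is at the origin; FT runs at -5.0° with length 15.3, so T = (15.24, -1.333). ∠FTM = 111.3° gives TM at -73.70° from the x-axis; with |TM| = 9.4, M = (17.88, -10.36). ∠TMW = 147.6° gives MW at -106.1° from the x-axis; with |MW| = 27.5, W = (10.25, -36.78). ∠MWG = 80.2° gives WG at 154.1° from the x-axis; with |WG| = 26.8, G = (-13.85, -25.07). ∠WGS = 111.0° gives GS at 85.10° from the x-axis; with |GS| = 8.7, S = (-13.11, -16.40). ∠GSA = 127.3° gives SA at 32.40° from the x-axis; with |SA| = 10.0, A = (-4.668, -11.04). The perpendicularity gives AB at right angles to SA, so AB runs at -57.60°; with |AB| = 25.5, B = (8.996, -32.57). Then |TB| = |B − T| = 31.86.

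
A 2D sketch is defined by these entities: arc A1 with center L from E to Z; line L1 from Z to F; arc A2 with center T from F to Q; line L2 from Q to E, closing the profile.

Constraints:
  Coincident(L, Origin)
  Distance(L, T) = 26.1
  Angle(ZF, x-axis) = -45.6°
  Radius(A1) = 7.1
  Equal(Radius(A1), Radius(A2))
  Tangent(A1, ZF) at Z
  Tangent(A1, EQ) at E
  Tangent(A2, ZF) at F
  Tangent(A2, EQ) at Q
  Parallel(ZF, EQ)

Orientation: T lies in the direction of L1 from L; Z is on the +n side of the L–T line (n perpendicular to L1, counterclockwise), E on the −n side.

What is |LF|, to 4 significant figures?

27.05

The slot axis is L1's direction at -45.6°, so u = (cos -45.6°, sin -45.6°) = (0.6997, -0.7145) and n = (−sin -45.6°, cos -45.6°) = (0.7145, 0.6997). L is at the origin and T lies 26.1 along u from L, so T = 26.1·u = (18.26, -18.65). Tangency of A1 to both parallel lines with radius 7.1 puts Z and E at L ± 7.1·n: Z = (5.073, 4.968), E = (-5.073, -4.968). Equal radii place F and Q the same way about T: F = T + 7.1·n = (23.33, -13.68), Q = T − 7.1·n = (13.19, -23.62). Then |LF| = |F − L| = 27.05.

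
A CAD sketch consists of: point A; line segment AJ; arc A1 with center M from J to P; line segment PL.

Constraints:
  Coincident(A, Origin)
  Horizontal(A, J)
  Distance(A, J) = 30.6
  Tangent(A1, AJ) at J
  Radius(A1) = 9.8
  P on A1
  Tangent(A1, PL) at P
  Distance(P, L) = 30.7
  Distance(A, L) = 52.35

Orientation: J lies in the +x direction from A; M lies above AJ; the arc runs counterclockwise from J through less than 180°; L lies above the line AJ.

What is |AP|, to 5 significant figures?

41.929

A is at the origin; A and J share the same y with |AJ| = 30.6 and J on the +x side, so J = (30.600, 0.0000). Since A1 is tangent to AJ there, MJ ⟂ AJ, so M = J + (0, 9.8) = (30.600, 9.8000). Since MP ⟂ PL (tangency), |ML| = √(9.8² + 30.7²) = 32.226 regardless of where P sits on A1. So L lies on both circle(A, 52.35) and circle(M, 32.226); the above-AJ intersection is L = (31.222, 42.020). P is the foot of the tangent from L: P = (39.992, 12.599).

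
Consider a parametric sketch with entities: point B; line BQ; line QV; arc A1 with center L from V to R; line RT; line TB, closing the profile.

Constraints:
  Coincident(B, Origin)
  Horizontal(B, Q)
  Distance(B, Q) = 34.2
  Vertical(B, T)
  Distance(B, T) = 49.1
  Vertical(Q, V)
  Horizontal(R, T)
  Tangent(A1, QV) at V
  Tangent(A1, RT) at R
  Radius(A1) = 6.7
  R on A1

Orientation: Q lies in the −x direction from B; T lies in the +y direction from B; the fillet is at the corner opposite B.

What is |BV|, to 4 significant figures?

54.47

B is at the origin; B and Q share the same y with |BQ| = 34.2 and Q on the −x side, so Q = (-34.20, 0.000). B and T share the same x with |BT| = 49.1 and T on the +y side, so T = (0.000, 49.10). The virtual corner opposite B is at (-34.20, 49.10). The tangent condition forces LV to be normal to QV and A1 meets RT tangentially, so LR is at right angles to RT, with radius 6.7, so the center L sits 6.7 in from both sides at L = (-27.50, 42.40). That places the tangent points at V = (-34.20, 42.40) on QV and R = (-27.50, 49.10) on RT. Then |BV| = |V − B| = 54.47.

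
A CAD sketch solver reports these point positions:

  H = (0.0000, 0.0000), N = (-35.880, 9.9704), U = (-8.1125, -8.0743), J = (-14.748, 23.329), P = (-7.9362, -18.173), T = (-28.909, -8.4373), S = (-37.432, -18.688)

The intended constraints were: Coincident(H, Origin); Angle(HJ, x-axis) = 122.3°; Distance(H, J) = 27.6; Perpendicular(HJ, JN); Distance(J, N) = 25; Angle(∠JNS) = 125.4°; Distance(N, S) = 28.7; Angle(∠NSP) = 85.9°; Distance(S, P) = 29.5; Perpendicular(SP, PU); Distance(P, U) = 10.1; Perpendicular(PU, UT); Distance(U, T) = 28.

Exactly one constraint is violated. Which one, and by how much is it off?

Distance(U, T) = 28 — off by 7.20.

H = (0.00, 0.00) ✓; HJ at 122.3° ✓; |HJ| = 27.60 ✓; ∠(HJ, JN) = 90.00° ✓; |JN| = 25.00 ✓; ∠JNS = 125.4° ✓; |NS| = 28.70 ✓; ∠NSP = 85.90° ✓; |SP| = 29.50 ✓; ∠(SP, PU) = 90.00° ✓; |PU| = 10.10 ✓; ∠(PU, UT) = 90.00° ✓; |UT| = 20.80 ✗.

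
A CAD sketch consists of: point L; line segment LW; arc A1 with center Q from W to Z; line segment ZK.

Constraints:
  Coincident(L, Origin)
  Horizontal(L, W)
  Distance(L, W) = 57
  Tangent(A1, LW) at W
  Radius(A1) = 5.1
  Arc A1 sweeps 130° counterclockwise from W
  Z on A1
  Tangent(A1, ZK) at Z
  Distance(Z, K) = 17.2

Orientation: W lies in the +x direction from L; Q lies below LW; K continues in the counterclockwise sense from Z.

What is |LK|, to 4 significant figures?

67.67

On A1, W sits at bearing 90° from Q; a 130° counterclockwise sweep puts Z at bearing 220°, so Z = Q + 5.1·(cos 220°, sin 220°) = (53.09, -8.378). A1 meets ZK tangentially, so QZ is at right angles to ZK, so ZK runs along (−sin 220°, cos 220°); with |ZK| = 17.2, K = (64.15, -21.55). Then |LK| = |K − L| = 67.67.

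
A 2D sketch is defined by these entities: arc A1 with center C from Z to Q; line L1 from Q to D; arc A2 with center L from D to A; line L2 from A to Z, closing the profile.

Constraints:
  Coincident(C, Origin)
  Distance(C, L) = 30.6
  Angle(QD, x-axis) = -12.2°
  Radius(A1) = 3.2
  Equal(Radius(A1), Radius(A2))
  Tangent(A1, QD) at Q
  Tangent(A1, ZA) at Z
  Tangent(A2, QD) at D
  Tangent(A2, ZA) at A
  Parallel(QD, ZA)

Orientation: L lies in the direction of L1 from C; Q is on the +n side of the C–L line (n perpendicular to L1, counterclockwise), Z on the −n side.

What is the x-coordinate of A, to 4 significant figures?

29.23

Tangency of A1 to both parallel lines with radius 3.2 puts Q and Z at C ± 3.2·n: Q = (0.6762, 3.128), Z = (-0.6762, -3.128). Equal radii place D and A the same way about L: D = L + 3.2·n = (30.59, -3.339), A = L − 3.2·n = (29.23, -9.594). So A.x = 29.23.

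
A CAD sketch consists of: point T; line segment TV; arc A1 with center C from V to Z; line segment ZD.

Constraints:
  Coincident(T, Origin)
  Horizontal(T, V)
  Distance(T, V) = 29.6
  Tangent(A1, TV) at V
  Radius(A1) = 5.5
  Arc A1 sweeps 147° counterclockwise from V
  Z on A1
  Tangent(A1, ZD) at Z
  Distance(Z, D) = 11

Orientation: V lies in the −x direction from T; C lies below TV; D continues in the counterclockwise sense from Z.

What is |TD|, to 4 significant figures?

28.38

T is at the origin; T and V share the same y with |TV| = 29.6 and V on the −x side, so V = (-29.60, 0.000). A1 meets TV tangentially, so CV is at right angles to TV, so C = V + (0, -5.5) = (-29.60, -5.500). On A1, V sits at bearing 90° from C; a 147° counterclockwise sweep puts Z at bearing 237°, so Z = C + 5.5·(cos 237°, sin 237°) = (-32.60, -10.11). Tangency of A1 to ZD means the radius CZ is perpendicular to ZD, so ZD runs along (−sin 237°, cos 237°); with |ZD| = 11.0, D = (-23.37, -16.10). Then |TD| = |D − T| = 28.38.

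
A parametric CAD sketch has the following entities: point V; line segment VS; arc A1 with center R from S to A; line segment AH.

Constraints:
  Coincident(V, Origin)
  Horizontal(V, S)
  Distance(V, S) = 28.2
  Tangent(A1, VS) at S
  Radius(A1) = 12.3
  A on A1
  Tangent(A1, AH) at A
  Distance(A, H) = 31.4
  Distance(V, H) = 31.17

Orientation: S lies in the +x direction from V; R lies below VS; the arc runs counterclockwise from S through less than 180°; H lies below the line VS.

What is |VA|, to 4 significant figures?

18.84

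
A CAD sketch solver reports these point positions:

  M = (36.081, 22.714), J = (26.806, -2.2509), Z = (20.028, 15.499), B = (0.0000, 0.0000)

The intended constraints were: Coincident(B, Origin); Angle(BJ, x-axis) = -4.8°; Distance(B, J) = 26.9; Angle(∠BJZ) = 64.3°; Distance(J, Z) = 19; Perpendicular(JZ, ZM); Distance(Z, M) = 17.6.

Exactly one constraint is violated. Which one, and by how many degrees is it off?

Perpendicular(JZ, ZM) — off by 3.30°.

B = (0.00, 0.00) ✓; BJ at -4.800° ✓; |BJ| = 26.90 ✓; ∠BJZ = 64.30° ✓; |JZ| = 19.00 ✓; ∠(JZ, ZM) = 86.70° ✗; |ZM| = 17.60 ✓.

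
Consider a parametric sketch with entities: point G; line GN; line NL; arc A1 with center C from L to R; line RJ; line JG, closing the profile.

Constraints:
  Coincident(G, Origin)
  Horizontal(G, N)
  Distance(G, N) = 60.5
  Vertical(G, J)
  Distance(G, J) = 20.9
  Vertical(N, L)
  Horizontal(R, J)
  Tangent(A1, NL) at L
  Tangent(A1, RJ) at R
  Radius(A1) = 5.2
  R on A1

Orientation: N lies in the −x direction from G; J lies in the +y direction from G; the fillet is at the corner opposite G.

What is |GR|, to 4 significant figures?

59.12

The virtual corner opposite G is at (-60.50, 20.90). A1 meets NL tangentially, so CL is at right angles to NL and the tangent condition forces CR to be normal to RJ, with radius 5.2, so the center C sits 5.2 in from both sides at C = (-55.30, 15.70). That places the tangent points at L = (-60.50, 15.70) on NL and R = (-55.30, 20.90) on RJ. Then |GR| = |R − G| = 59.12.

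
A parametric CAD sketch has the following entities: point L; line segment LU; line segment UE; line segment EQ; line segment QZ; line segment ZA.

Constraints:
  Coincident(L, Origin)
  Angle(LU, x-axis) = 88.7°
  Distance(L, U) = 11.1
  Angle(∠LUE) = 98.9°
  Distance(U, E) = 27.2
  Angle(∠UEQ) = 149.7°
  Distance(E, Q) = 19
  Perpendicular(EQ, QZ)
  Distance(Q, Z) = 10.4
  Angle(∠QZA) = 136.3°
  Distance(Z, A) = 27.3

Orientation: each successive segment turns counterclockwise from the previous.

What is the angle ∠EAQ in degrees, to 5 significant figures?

32.304°

The perpendicularity gives QZ at right angles to EQ, so QZ runs at -69.900°; with |QZ| = 10.4, Z = (-40.787, -0.38227). ∠QZA = 136.3° gives ZA at -26.200° from the x-axis; with |ZA| = 27.3, A = (-16.292, -12.435). Then cos ∠EAQ = AE·AQ / (|AE||AQ|), giving 32.304°.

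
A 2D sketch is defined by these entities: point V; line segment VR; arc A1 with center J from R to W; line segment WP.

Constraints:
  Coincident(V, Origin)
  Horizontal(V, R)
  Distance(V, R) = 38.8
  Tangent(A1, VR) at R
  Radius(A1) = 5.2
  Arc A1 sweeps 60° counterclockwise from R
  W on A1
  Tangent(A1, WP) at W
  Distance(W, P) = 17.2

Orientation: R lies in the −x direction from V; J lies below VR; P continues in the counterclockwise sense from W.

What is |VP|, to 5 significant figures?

54.773

V is at the origin; V and R share the same y with |VR| = 38.8 and R on the −x side, so R = (-38.800, 0.0000). A1 meets VR tangentially, so JR is at right angles to VR, so J = R + (0, -5.2) = (-38.800, -5.2000). On A1, R sits at bearing 90° from J; a 60° counterclockwise sweep puts W at bearing 150°, so W = J + 5.2·(cos 150°, sin 150°) = (-43.303, -2.6000). Since A1 is tangent to WP there, JW ⟂ WP, so WP runs along (−sin 150°, cos 150°); with |WP| = 17.2, P = (-51.903, -17.496). Then |VP| = |P − V| = 54.773.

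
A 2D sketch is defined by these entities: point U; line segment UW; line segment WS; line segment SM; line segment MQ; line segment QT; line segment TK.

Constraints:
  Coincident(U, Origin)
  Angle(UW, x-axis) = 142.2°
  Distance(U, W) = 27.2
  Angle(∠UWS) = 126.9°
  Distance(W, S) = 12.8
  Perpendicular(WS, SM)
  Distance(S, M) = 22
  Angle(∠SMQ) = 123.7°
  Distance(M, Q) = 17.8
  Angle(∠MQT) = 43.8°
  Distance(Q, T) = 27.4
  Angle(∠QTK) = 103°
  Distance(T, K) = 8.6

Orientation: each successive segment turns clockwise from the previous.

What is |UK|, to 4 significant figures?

33.34

∠MQT = 43.8° gives QT at 166.6° from the x-axis; with |QT| = 27.4, T = (-16.31, 20.51). ∠QTK = 103.0° gives TK at 89.60° from the x-axis; with |TK| = 8.6, K = (-16.25, 29.11). Then |UK| = |K − U| = 33.34.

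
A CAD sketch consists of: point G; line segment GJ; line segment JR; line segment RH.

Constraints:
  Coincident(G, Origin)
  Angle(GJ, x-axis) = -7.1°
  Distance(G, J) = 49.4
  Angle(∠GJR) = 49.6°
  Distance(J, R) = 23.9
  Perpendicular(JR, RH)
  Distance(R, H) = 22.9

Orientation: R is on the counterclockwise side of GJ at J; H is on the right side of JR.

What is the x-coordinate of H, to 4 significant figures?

55.04

G is at the origin; GJ runs at -7.1° with length 49.4, so J = 49.4·(cos -7.1°, sin -7.1°) = (49.02, -6.106). ∠GJR = 49.6°, so JR runs at -7.1° + (180° − 49.6°) = 123.3° from the x-axis; with |JR| = 23.9, R = J + 23.9·(cos 123.3°, sin 123.3°) = (35.90, 13.87). JR is perpendicular to RH; with |RH| = 22.9 on the right of JR, H = R + 22.9·(0.8358, 0.5490) = (55.04, 26.44). So H.x = 55.04.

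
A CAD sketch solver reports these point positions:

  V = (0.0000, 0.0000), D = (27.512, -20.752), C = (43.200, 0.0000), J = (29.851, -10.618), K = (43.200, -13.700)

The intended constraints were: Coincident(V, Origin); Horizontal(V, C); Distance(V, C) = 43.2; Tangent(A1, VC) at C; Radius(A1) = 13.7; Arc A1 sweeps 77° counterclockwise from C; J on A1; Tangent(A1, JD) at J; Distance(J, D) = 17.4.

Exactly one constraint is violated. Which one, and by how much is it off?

Distance(J, D) = 17.4 — off by 7.00.

V = (0.00, 0.00) ✓; V.y = 0.00, C.y = 0.00 ✓; |VC| = 43.20 ✓; ∠(KC, CV) = 90.00° ✓; |KC| = 13.70 ✓; bearing(K→J) − bearing(K→C) = 77.00° ✓; |KJ| = 13.70 ✓; ∠(KJ, JD) = 90.00° ✓; |JD| = 10.40 ✗.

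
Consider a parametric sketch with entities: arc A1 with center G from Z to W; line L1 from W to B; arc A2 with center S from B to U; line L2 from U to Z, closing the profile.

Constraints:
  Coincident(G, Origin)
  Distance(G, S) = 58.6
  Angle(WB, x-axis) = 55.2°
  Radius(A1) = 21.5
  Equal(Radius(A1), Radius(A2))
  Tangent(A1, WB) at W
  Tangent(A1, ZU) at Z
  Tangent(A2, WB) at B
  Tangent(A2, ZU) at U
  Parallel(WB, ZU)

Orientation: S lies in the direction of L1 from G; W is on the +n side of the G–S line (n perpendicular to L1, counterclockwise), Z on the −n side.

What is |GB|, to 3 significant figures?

62.4

The slot axis is L1's direction at 55.2°, so u = (cos 55.2°, sin 55.2°) = (0.571, 0.821) and n = (−sin 55.2°, cos 55.2°) = (-0.821, 0.571). G is at the origin and S lies 58.6 along u from G, so S = 58.6·u = (33.4, 48.1). Tangency of A1 to both parallel lines with radius 21.5 puts W and Z at G ± 21.5·n: W = (-17.7, 12.3), Z = (17.7, -12.3). Equal radii place B and U the same way about S: B = S + 21.5·n = (15.8, 60.4), U = S − 21.5·n = (51.1, 35.8). Then |GB| = |B − G| = 62.4.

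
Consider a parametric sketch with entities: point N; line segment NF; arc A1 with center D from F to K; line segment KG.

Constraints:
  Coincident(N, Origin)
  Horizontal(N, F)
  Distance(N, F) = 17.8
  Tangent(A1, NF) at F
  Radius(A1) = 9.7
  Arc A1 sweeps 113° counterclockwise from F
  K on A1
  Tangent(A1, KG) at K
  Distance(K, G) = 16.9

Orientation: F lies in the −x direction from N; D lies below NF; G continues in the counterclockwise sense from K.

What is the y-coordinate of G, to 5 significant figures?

-29.047

N is at the origin; N and F share the same y with |NF| = 17.8 and F on the −x side, so F = (-17.800, 0.0000). Since A1 is tangent to NF there, DF ⟂ NF, so D = F + (0, -9.7) = (-17.800, -9.7000). On A1, F sits at bearing 90° from D; a 113° counterclockwise sweep puts K at bearing 203°, so K = D + 9.7·(cos 203°, sin 203°) = (-26.729, -13.490). The tangent condition forces DK to be normal to KG, so KG runs along (−sin 203°, cos 203°); with |KG| = 16.9, G = (-20.126, -29.047). So G.y = -29.047.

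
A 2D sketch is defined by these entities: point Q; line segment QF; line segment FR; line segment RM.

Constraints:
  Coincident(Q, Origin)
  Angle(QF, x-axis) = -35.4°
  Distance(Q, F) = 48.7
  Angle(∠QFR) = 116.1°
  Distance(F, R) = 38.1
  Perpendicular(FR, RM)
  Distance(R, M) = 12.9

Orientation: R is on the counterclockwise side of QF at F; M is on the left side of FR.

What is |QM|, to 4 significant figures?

67.04

Q is at the origin; QF runs at -35.4° with length 48.7, so F = 48.7·(cos -35.4°, sin -35.4°) = (39.70, -28.21). ∠QFR = 116.1°, so FR runs at -35.4° + (180° − 116.1°) = 28.50° from the x-axis; with |FR| = 38.1, R = F + 38.1·(cos 28.50°, sin 28.50°) = (73.18, -10.03). FR ⟂ RM; with |RM| = 12.9 on the left of FR, M = R + 12.9·(-0.4772, 0.8788) = (67.02, 1.305). Then |QM| = |M − Q| = 67.04.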